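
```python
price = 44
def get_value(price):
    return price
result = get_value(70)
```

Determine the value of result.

Step 1: Global price = 44.
Step 2: get_value(70) takes parameter price = 70, which shadows the global.
Step 3: result = 70

The answer is 70.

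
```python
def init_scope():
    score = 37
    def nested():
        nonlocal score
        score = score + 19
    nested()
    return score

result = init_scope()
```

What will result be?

Step 1: init_scope() sets score = 37.
Step 2: nested() uses nonlocal to modify score in init_scope's scope: score = 37 + 19 = 56.
Step 3: init_scope() returns the modified score = 56

The answer is 56.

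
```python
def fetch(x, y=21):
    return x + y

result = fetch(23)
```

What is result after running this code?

Step 1: fetch(23) uses default y = 21.
Step 2: Returns 23 + 21 = 44.
Step 3: result = 44

The answer is 44.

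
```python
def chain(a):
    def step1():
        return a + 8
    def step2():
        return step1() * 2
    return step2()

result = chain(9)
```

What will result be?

Step 1: chain(9) captures a = 9.
Step 2: step2() calls step1() which returns 9 + 8 = 17.
Step 3: step2() returns 17 * 2 = 34

The answer is 34.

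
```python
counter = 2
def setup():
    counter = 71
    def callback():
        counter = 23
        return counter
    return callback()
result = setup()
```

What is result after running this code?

Step 1: Three scopes define counter: global (2), setup (71), callback (23).
Step 2: callback() has its own local counter = 23, which shadows both enclosing and global.
Step 3: result = 23 (local wins in LEGB)

The answer is 23.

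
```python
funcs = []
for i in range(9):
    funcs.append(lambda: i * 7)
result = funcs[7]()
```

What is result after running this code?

Step 1: All lambdas reference the same variable i (late binding).
Step 2: After the loop, i = 8. Every lambda returns i * 7.
Step 3: funcs[7]() = 8 * 7 = 56

The answer is 56.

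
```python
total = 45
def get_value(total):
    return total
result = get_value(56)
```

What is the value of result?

Step 1: Global total = 45.
Step 2: get_value(56) takes parameter total = 56, which shadows the global.
Step 3: result = 56

The answer is 56.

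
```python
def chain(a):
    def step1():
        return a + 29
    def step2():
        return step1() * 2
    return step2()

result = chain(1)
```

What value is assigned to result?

Step 1: chain(1) captures a = 1.
Step 2: step2() calls step1() which returns 1 + 29 = 30.
Step 3: step2() returns 30 * 2 = 60

The answer is 60.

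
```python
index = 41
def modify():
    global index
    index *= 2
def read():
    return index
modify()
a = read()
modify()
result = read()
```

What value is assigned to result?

Step 1: index = 41.
Step 2: First modify(): index = 41 * 2 = 82.
Step 3: Second modify(): index = 82 * 2 = 164.
Step 4: read() returns 164

The answer is 164.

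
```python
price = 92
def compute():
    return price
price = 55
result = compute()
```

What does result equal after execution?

Step 1: price is first set to 92, then reassigned to 55.
Step 2: compute() is called after the reassignment, so it looks up the current global price = 55.
Step 3: result = 55

The answer is 55.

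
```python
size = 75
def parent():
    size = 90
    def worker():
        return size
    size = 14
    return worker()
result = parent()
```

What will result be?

Step 1: parent() sets size = 90, then later size = 14.
Step 2: worker() is called after size is reassigned to 14. Closures capture variables by reference, not by value.
Step 3: result = 14

The answer is 14.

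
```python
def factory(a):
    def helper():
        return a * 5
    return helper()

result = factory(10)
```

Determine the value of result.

Step 1: factory(10) binds parameter a = 10.
Step 2: helper() accesses a = 10 from enclosing scope.
Step 3: result = 10 * 5 = 50

The answer is 50.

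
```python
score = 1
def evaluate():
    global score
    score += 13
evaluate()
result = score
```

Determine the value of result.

Step 1: score = 1 globally.
Step 2: evaluate() modifies global score: score += 13 = 14.
Step 3: result = 14

The answer is 14.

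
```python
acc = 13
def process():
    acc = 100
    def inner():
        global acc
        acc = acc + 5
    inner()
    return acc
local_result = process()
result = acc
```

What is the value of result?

Step 1: Global acc = 13. process() creates local acc = 100.
Step 2: inner() declares global acc and adds 5: global acc = 13 + 5 = 18.
Step 3: process() returns its local acc = 100 (unaffected by inner).
Step 4: result = global acc = 18

The answer is 18.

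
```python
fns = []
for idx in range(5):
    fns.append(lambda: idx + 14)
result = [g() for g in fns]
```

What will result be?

Step 1: All lambdas capture idx by reference. After the loop, idx = 4.
Step 2: Each call returns 4 + 14 = 18.
Step 3: result = [18, 18, 18, 18, 18]

The answer is [18, 18, 18, 18, 18].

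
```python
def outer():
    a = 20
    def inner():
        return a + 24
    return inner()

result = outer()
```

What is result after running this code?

Step 1: outer() defines a = 20.
Step 2: inner() reads a = 20 from enclosing scope, returns 20 + 24 = 44.
Step 3: result = 44

The answer is 44.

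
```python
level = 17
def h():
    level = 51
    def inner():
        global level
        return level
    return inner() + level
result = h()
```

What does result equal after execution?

Step 1: Global level = 17. h() shadows with local level = 51.
Step 2: inner() uses global keyword, so inner() returns global level = 17.
Step 3: h() returns 17 + 51 = 68

The answer is 68.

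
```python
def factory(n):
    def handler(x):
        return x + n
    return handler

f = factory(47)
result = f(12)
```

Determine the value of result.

Step 1: factory(47) creates a closure that captures n = 47.
Step 2: f(12) calls the closure with x = 12, returning 12 + 47 = 59.
Step 3: result = 59

The answer is 59.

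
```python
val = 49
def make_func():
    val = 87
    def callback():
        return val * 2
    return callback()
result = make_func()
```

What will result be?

Step 1: make_func() shadows global val with val = 87.
Step 2: callback() finds val = 87 in enclosing scope, computes 87 * 2 = 174.
Step 3: result = 174

The answer is 174.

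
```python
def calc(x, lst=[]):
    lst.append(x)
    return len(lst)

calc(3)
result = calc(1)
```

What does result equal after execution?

Step 1: Mutable default list persists between calls.
Step 2: First call: lst = [3], len = 1. Second call: lst = [3, 1], len = 2.
Step 3: result = 2

The answer is 2.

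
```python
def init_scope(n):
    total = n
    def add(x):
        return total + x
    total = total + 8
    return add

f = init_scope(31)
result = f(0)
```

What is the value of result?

Step 1: init_scope(31) sets total = 31, then total = 31 + 8 = 39.
Step 2: Closures capture by reference, so add sees total = 39.
Step 3: f(0) returns 39 + 0 = 39

The answer is 39.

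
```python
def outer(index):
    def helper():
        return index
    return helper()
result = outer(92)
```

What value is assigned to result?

Step 1: outer(92) binds parameter index = 92.
Step 2: helper() looks up index in enclosing scope and finds the parameter index = 92.
Step 3: result = 92

The answer is 92.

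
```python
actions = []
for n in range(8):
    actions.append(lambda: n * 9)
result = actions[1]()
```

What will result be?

Step 1: All lambdas reference the same variable n (late binding).
Step 2: After the loop, n = 7. Every lambda returns n * 9.
Step 3: actions[1]() = 7 * 9 = 63

The answer is 63.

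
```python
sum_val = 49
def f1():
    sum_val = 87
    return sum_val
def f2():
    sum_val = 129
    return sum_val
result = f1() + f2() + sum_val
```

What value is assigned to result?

Step 1: Each function shadows global sum_val with its own local.
Step 2: f1() returns 87, f2() returns 129.
Step 3: Global sum_val = 49 is unchanged. result = 87 + 129 + 49 = 265

The answer is 265.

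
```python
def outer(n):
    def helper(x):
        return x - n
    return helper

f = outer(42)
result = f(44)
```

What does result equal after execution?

Step 1: outer(42) creates a closure capturing n = 42.
Step 2: f(44) computes 44 - 42 = 2.
Step 3: result = 2

The answer is 2.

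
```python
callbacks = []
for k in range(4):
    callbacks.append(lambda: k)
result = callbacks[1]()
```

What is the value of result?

Step 1: The loop creates 4 lambdas, all referencing the same variable k.
Step 2: After the loop, k = 3 (final value).
Step 3: callbacks[1]() looks up k at call time and finds 3. This is the late binding gotcha. result = 3

The answer is 3.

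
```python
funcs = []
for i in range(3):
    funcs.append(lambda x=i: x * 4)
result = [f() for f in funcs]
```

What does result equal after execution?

Step 1: Default arg x=i captures i at each iteration.
Step 2: funcs[k] has x defaulting to k, returns k * 4.
Step 3: result = [0, 4, 8]

The answer is [0, 4, 8].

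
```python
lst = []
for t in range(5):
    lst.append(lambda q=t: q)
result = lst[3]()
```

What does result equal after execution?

Step 1: Default argument q=t captures t's value at each iteration.
Step 2: lst[3] captured q = 3 when t was 3.
Step 3: result = 3

The answer is 3.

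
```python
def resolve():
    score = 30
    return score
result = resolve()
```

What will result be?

Step 1: resolve() defines score = 30 in its local scope.
Step 2: return score finds the local variable score = 30.
Step 3: result = 30

The answer is 30.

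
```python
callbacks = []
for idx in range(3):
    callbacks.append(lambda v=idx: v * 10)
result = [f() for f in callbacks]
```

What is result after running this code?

Step 1: Default arg v=idx captures idx at each iteration.
Step 2: callbacks[k] has v defaulting to k, returns k * 10.
Step 3: result = [0, 10, 20]

The answer is [0, 10, 20].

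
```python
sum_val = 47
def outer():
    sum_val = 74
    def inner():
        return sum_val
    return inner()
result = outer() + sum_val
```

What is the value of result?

Step 1: Global sum_val = 47. outer() shadows with sum_val = 74.
Step 2: inner() returns enclosing sum_val = 74. outer() = 74.
Step 3: result = 74 + global sum_val (47) = 121

The answer is 121.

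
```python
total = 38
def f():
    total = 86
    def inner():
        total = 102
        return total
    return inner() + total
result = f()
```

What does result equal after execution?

Step 1: f() has local total = 86. inner() has local total = 102.
Step 2: inner() returns its local total = 102.
Step 3: f() returns 102 + its own total (86) = 188

The answer is 188.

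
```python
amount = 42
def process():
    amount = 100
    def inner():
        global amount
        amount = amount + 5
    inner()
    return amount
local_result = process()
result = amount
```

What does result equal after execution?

Step 1: Global amount = 42. process() creates local amount = 100.
Step 2: inner() declares global amount and adds 5: global amount = 42 + 5 = 47.
Step 3: process() returns its local amount = 100 (unaffected by inner).
Step 4: result = global amount = 47

The answer is 47.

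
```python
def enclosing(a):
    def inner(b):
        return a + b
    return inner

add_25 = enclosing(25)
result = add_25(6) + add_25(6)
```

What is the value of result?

Step 1: add_25 captures a = 25.
Step 2: add_25(6) = 25 + 6 = 31, called twice.
Step 3: result = 31 + 31 = 62

The answer is 62.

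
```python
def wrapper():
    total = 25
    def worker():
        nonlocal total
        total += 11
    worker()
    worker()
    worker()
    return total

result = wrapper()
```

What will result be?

Step 1: total starts at 25.
Step 2: worker() is called 3 times, each adding 11.
Step 3: total = 25 + 11 * 3 = 58

The answer is 58.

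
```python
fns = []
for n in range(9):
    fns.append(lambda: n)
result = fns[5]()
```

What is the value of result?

Step 1: The loop creates 9 lambdas, all referencing the same variable n.
Step 2: After the loop, n = 8 (final value).
Step 3: fns[5]() looks up n at call time and finds 8. This is the late binding gotcha. result = 8

The answer is 8.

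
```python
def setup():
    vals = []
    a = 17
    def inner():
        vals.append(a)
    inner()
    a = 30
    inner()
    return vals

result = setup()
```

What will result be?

Step 1: a = 17. inner() appends current a to vals.
Step 2: First inner(): appends 17. Then a = 30.
Step 3: Second inner(): appends 30 (closure sees updated a). result = [17, 30]

The answer is [17, 30].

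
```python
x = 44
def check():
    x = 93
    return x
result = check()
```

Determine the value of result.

Step 1: Global x = 44.
Step 2: check() creates local x = 93, shadowing the global.
Step 3: Returns local x = 93. result = 93

The answer is 93.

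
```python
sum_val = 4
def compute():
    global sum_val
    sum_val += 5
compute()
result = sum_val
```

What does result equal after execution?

Step 1: sum_val = 4 globally.
Step 2: compute() modifies global sum_val: sum_val += 5 = 9.
Step 3: result = 9

The answer is 9.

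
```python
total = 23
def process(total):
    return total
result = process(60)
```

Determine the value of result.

Step 1: Global total = 23.
Step 2: process(60) takes parameter total = 60, which shadows the global.
Step 3: result = 60

The answer is 60.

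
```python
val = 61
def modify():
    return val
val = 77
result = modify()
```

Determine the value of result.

Step 1: val is first set to 61, then reassigned to 77.
Step 2: modify() is called after the reassignment, so it looks up the current global val = 77.
Step 3: result = 77

The answer is 77.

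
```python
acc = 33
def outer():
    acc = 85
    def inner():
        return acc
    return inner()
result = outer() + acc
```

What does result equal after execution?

Step 1: Global acc = 33. outer() shadows with acc = 85.
Step 2: inner() returns enclosing acc = 85. outer() = 85.
Step 3: result = 85 + global acc (33) = 118

The answer is 118.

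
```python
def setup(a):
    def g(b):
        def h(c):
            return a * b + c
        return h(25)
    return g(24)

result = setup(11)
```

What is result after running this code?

Step 1: a = 11, b = 24, c = 25.
Step 2: h() computes a * b + c = 11 * 24 + 25 = 289.
Step 3: result = 289

The answer is 289.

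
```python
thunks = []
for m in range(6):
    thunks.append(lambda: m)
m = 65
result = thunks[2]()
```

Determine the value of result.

Step 1: Lambdas capture the variable m by reference, not by value.
Step 2: After the loop, m is reassigned to 65.
Step 3: thunks[2]() looks up the current m = 65. result = 65

The answer is 65.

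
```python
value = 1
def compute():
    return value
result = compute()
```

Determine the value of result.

Step 1: value = 1 is defined in the global scope.
Step 2: compute() looks up value. No local value exists, so Python checks the global scope via LEGB rule and finds value = 1.
Step 3: result = 1

The answer is 1.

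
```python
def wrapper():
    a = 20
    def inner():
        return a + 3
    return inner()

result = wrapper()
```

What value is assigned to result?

Step 1: wrapper() defines a = 20.
Step 2: inner() reads a = 20 from enclosing scope, returns 20 + 3 = 23.
Step 3: result = 23

The answer is 23.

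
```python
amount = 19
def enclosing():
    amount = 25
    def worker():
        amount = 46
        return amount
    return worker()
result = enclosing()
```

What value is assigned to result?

Step 1: Three scopes define amount: global (19), enclosing (25), worker (46).
Step 2: worker() has its own local amount = 46, which shadows both enclosing and global.
Step 3: result = 46 (local wins in LEGB)

The answer is 46.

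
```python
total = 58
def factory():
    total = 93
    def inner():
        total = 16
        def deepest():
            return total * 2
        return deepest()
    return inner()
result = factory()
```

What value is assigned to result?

Step 1: deepest() looks up total through LEGB: not local, finds total = 16 in enclosing inner().
Step 2: Returns 16 * 2 = 32.
Step 3: result = 32

The answer is 32.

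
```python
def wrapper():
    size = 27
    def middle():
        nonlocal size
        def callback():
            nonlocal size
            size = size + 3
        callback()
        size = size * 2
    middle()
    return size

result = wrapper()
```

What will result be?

Step 1: size = 27.
Step 2: callback() adds 3: size = 27 + 3 = 30.
Step 3: middle() doubles: size = 30 * 2 = 60.
Step 4: result = 60

The answer is 60.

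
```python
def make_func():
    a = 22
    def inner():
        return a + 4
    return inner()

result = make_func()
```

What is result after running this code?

Step 1: make_func() defines a = 22.
Step 2: inner() reads a = 22 from enclosing scope, returns 22 + 4 = 26.
Step 3: result = 26

The answer is 26.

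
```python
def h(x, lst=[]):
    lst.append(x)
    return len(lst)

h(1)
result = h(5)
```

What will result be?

Step 1: Mutable default list persists between calls.
Step 2: First call: lst = [1], len = 1. Second call: lst = [1, 5], len = 2.
Step 3: result = 2

The answer is 2.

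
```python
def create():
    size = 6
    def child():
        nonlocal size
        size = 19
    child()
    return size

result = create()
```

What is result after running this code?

Step 1: create() sets size = 6.
Step 2: child() uses nonlocal to reassign size = 19.
Step 3: result = 19

The answer is 19.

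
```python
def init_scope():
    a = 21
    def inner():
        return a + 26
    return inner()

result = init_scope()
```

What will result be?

Step 1: init_scope() defines a = 21.
Step 2: inner() reads a = 21 from enclosing scope, returns 21 + 26 = 47.
Step 3: result = 47

The answer is 47.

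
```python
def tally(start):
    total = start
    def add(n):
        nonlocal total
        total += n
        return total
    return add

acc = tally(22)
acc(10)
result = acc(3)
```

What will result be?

Step 1: tally(22) creates closure with total = 22.
Step 2: First acc(10): total = 22 + 10 = 32.
Step 3: Second acc(3): total = 32 + 3 = 35. result = 35

The answer is 35.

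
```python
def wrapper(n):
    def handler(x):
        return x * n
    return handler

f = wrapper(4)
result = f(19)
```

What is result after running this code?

Step 1: wrapper(4) creates a closure capturing n = 4.
Step 2: f(19) computes 19 * 4 = 76.
Step 3: result = 76

The answer is 76.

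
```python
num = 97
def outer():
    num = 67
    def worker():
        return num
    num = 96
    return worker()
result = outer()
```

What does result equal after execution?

Step 1: outer() sets num = 67, then later num = 96.
Step 2: worker() is called after num is reassigned to 96. Closures capture variables by reference, not by value.
Step 3: result = 96

The answer is 96.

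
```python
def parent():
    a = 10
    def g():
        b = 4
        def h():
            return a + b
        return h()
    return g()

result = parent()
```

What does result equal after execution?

Step 1: parent() defines a = 10. g() defines b = 4.
Step 2: h() accesses both from enclosing scopes: a = 10, b = 4.
Step 3: result = 10 + 4 = 14

The answer is 14.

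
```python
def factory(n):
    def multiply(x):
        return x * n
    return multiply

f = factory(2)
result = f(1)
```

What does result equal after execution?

Step 1: factory(2) returns multiply closure with n = 2.
Step 2: f(1) computes 1 * 2 = 2.
Step 3: result = 2

The answer is 2.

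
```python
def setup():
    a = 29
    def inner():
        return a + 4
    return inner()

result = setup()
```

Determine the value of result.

Step 1: setup() defines a = 29.
Step 2: inner() reads a = 29 from enclosing scope, returns 29 + 4 = 33.
Step 3: result = 33

The answer is 33.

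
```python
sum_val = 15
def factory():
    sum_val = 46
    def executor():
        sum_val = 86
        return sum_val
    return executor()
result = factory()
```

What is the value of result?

Step 1: Three scopes define sum_val: global (15), factory (46), executor (86).
Step 2: executor() has its own local sum_val = 86, which shadows both enclosing and global.
Step 3: result = 86 (local wins in LEGB)

The answer is 86.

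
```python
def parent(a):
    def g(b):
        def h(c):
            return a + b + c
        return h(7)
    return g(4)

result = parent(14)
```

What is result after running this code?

Step 1: a = 14, b = 4, c = 7 across three nested scopes.
Step 2: h() accesses all three via LEGB rule.
Step 3: result = 14 + 4 + 7 = 25

The answer is 25.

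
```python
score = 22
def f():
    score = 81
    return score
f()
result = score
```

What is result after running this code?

Step 1: Global score = 22.
Step 2: f() creates local score = 81 (shadow, not modification).
Step 3: After f() returns, global score is unchanged. result = 22

The answer is 22.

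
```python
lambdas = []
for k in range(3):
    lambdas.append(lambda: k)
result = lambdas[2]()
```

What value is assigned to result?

Step 1: The loop creates 3 lambdas, all referencing the same variable k.
Step 2: After the loop, k = 2 (final value).
Step 3: lambdas[2]() looks up k at call time and finds 2. This is the late binding gotcha. result = 2

The answer is 2.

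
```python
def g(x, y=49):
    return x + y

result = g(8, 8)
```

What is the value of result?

Step 1: g(8, 8) overrides default y with 8.
Step 2: Returns 8 + 8 = 16.
Step 3: result = 16

The answer is 16.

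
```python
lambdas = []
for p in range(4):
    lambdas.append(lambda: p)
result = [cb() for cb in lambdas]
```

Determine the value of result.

Step 1: All 4 lambdas share the same variable p.
Step 2: After the loop, p = 3.
Step 3: Each call returns 3. result = [3, 3, 3, 3]

The answer is [3, 3, 3, 3].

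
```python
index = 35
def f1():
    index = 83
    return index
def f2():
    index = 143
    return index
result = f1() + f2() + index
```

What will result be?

Step 1: Each function shadows global index with its own local.
Step 2: f1() returns 83, f2() returns 143.
Step 3: Global index = 35 is unchanged. result = 83 + 143 + 35 = 261

The answer is 261.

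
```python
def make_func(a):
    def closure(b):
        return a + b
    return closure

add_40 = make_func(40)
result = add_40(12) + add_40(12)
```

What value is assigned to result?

Step 1: add_40 captures a = 40.
Step 2: add_40(12) = 40 + 12 = 52, called twice.
Step 3: result = 52 + 52 = 104

The answer is 104.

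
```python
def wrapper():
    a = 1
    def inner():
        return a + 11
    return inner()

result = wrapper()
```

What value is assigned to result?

Step 1: wrapper() defines a = 1.
Step 2: inner() reads a = 1 from enclosing scope, returns 1 + 11 = 12.
Step 3: result = 12

The answer is 12.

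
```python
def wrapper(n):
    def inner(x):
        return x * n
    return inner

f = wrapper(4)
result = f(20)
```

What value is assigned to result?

Step 1: wrapper(4) creates a closure capturing n = 4.
Step 2: f(20) computes 20 * 4 = 80.
Step 3: result = 80

The answer is 80.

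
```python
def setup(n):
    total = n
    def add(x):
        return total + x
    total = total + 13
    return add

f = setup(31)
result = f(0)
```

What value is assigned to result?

Step 1: setup(31) sets total = 31, then total = 31 + 13 = 44.
Step 2: Closures capture by reference, so add sees total = 44.
Step 3: f(0) returns 44 + 0 = 44

The answer is 44.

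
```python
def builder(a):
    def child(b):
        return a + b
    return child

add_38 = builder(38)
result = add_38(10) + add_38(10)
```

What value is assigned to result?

Step 1: add_38 captures a = 38.
Step 2: add_38(10) = 38 + 10 = 48, called twice.
Step 3: result = 48 + 48 = 96

The answer is 96.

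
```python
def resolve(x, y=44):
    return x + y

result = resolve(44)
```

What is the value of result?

Step 1: resolve(44) uses default y = 44.
Step 2: Returns 44 + 44 = 88.
Step 3: result = 88

The answer is 88.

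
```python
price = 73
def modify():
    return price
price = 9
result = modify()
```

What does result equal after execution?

Step 1: price is first set to 73, then reassigned to 9.
Step 2: modify() is called after the reassignment, so it looks up the current global price = 9.
Step 3: result = 9

The answer is 9.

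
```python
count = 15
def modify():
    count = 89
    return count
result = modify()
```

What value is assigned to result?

Step 1: Global count = 15.
Step 2: modify() creates local count = 89, shadowing the global.
Step 3: Returns local count = 89. result = 89

The answer is 89.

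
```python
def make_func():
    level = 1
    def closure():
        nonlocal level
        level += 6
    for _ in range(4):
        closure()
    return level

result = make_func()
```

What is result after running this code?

Step 1: level = 1.
Step 2: closure() is called 4 times in a loop, each adding 6 via nonlocal.
Step 3: level = 1 + 6 * 4 = 25

The answer is 25.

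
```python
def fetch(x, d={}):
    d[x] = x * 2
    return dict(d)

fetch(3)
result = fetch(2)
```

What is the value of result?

Step 1: Mutable default dict is shared across calls.
Step 2: First call adds 3: 6. Second call adds 2: 4.
Step 3: result = {3: 6, 2: 4}

The answer is {3: 6, 2: 4}.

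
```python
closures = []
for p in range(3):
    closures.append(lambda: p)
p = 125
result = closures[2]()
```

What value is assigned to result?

Step 1: Lambdas capture the variable p by reference, not by value.
Step 2: After the loop, p is reassigned to 125.
Step 3: closures[2]() looks up the current p = 125. result = 125

The answer is 125.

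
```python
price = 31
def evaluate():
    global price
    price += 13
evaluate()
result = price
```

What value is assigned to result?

Step 1: price = 31 globally.
Step 2: evaluate() modifies global price: price += 13 = 44.
Step 3: result = 44

The answer is 44.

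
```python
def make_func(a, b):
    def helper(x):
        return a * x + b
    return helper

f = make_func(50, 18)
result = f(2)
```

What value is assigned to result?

Step 1: make_func(50, 18) captures a = 50, b = 18.
Step 2: f(2) computes 50 * 2 + 18 = 118.
Step 3: result = 118

The answer is 118.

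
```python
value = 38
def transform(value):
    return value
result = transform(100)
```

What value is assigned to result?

Step 1: Global value = 38.
Step 2: transform(100) takes parameter value = 100, which shadows the global.
Step 3: result = 100

The answer is 100.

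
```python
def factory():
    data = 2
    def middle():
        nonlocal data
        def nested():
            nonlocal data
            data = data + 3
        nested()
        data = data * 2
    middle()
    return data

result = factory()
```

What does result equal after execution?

Step 1: data = 2.
Step 2: nested() adds 3: data = 2 + 3 = 5.
Step 3: middle() doubles: data = 5 * 2 = 10.
Step 4: result = 10

The answer is 10.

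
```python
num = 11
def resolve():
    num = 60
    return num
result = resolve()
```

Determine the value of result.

Step 1: Global num = 11.
Step 2: resolve() creates local num = 60, shadowing the global.
Step 3: Returns local num = 60. result = 60

The answer is 60.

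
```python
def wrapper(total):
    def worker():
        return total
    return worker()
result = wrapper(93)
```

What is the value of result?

Step 1: wrapper(93) binds parameter total = 93.
Step 2: worker() looks up total in enclosing scope and finds the parameter total = 93.
Step 3: result = 93

The answer is 93.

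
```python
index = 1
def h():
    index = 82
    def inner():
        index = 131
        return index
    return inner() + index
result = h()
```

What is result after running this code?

Step 1: h() has local index = 82. inner() has local index = 131.
Step 2: inner() returns its local index = 131.
Step 3: h() returns 131 + its own index (82) = 213

The answer is 213.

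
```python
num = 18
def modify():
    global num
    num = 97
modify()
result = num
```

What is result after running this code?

Step 1: num = 18 globally.
Step 2: modify() declares global num and sets it to 97.
Step 3: After modify(), global num = 97. result = 97

The answer is 97.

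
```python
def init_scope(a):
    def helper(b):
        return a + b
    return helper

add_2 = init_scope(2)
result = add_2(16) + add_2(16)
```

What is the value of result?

Step 1: add_2 captures a = 2.
Step 2: add_2(16) = 2 + 16 = 18, called twice.
Step 3: result = 18 + 18 = 36

The answer is 36.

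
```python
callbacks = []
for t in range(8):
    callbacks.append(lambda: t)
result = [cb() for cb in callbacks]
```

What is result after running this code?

Step 1: All 8 lambdas share the same variable t.
Step 2: After the loop, t = 7.
Step 3: Each call returns 7. result = [7, 7, 7, 7, 7, 7, 7, 7]

The answer is [7, 7, 7, 7, 7, 7, 7, 7].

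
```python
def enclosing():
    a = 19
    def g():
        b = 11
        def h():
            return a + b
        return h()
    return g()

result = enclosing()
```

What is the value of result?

Step 1: enclosing() defines a = 19. g() defines b = 11.
Step 2: h() accesses both from enclosing scopes: a = 19, b = 11.
Step 3: result = 19 + 11 = 30

The answer is 30.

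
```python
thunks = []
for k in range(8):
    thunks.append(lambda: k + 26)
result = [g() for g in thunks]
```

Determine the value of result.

Step 1: All lambdas capture k by reference. After the loop, k = 7.
Step 2: Each call returns 7 + 26 = 33.
Step 3: result = [33, 33, 33, 33, 33, 33, 33, 33]

The answer is [33, 33, 33, 33, 33, 33, 33, 33].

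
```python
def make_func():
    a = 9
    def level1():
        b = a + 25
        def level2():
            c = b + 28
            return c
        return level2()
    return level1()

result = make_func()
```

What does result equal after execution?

Step 1: a = 9. b = a + 25 = 34.
Step 2: c = b + 28 = 34 + 28 = 62.
Step 3: result = 62

The answer is 62.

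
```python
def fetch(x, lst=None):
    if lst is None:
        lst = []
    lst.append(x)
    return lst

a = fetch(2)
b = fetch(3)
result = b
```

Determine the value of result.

Step 1: None default with guard creates a NEW list each call.
Step 2: a = [2] (fresh list). b = [3] (another fresh list).
Step 3: result = [3] (this is the fix for mutable default)

The answer is [3].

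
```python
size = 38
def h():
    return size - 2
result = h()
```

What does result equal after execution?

Step 1: size = 38 is defined globally.
Step 2: h() looks up size from global scope = 38, then computes 38 - 2 = 36.
Step 3: result = 36

The answer is 36.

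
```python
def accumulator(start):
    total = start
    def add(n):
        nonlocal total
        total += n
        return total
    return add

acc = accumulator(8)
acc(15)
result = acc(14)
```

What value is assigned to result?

Step 1: accumulator(8) creates closure with total = 8.
Step 2: First acc(15): total = 8 + 15 = 23.
Step 3: Second acc(14): total = 23 + 14 = 37. result = 37

The answer is 37.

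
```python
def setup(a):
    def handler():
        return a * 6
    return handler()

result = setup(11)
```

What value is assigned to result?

Step 1: setup(11) binds parameter a = 11.
Step 2: handler() accesses a = 11 from enclosing scope.
Step 3: result = 11 * 6 = 66

The answer is 66.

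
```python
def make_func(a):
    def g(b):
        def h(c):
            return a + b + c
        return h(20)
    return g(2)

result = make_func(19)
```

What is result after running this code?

Step 1: a = 19, b = 2, c = 20 across three nested scopes.
Step 2: h() accesses all three via LEGB rule.
Step 3: result = 19 + 2 + 20 = 41

The answer is 41.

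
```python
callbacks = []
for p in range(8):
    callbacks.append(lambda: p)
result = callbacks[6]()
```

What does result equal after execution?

Step 1: The loop creates 8 lambdas, all referencing the same variable p.
Step 2: After the loop, p = 7 (final value).
Step 3: callbacks[6]() looks up p at call time and finds 7. This is the late binding gotcha. result = 7

The answer is 7.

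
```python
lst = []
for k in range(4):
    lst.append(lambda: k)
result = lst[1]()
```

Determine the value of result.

Step 1: The loop creates 4 lambdas, all referencing the same variable k.
Step 2: After the loop, k = 3 (final value).
Step 3: lst[1]() looks up k at call time and finds 3. This is the late binding gotcha. result = 3

The answer is 3.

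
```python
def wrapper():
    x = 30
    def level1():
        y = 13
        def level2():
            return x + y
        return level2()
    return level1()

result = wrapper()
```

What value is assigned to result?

Step 1: x = 30 in wrapper. y = 13 in level1.
Step 2: level2() reads x = 30 and y = 13 from enclosing scopes.
Step 3: result = 30 + 13 = 43

The answer is 43.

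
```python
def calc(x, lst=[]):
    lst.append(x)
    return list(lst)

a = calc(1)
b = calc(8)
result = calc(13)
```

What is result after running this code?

Step 1: Default list is shared. list() creates copies for return values.
Step 2: Internal list grows: [1] -> [1, 8] -> [1, 8, 13].
Step 3: result = [1, 8, 13]

The answer is [1, 8, 13].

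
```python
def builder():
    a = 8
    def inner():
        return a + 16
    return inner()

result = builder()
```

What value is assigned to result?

Step 1: builder() defines a = 8.
Step 2: inner() reads a = 8 from enclosing scope, returns 8 + 16 = 24.
Step 3: result = 24

The answer is 24.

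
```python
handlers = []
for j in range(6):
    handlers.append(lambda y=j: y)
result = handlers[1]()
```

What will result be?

Step 1: Default argument y=j captures j's value at each iteration.
Step 2: handlers[1] captured y = 1 when j was 1.
Step 3: result = 1

The answer is 1.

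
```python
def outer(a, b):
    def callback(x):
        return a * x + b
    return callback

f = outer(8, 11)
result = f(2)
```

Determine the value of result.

Step 1: outer(8, 11) captures a = 8, b = 11.
Step 2: f(2) computes 8 * 2 + 11 = 27.
Step 3: result = 27

The answer is 27.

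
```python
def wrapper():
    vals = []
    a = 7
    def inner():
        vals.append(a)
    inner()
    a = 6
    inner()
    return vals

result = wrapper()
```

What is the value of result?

Step 1: a = 7. inner() appends current a to vals.
Step 2: First inner(): appends 7. Then a = 6.
Step 3: Second inner(): appends 6 (closure sees updated a). result = [7, 6]

The answer is [7, 6].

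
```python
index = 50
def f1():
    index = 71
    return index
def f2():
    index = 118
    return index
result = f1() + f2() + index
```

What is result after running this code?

Step 1: Each function shadows global index with its own local.
Step 2: f1() returns 71, f2() returns 118.
Step 3: Global index = 50 is unchanged. result = 71 + 118 + 50 = 239

The answer is 239.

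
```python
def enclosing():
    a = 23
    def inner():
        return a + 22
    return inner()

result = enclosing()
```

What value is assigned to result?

Step 1: enclosing() defines a = 23.
Step 2: inner() reads a = 23 from enclosing scope, returns 23 + 22 = 45.
Step 3: result = 45

The answer is 45.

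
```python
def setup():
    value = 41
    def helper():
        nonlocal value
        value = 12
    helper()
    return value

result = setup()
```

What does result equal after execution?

Step 1: setup() sets value = 41.
Step 2: helper() uses nonlocal to reassign value = 12.
Step 3: result = 12

The answer is 12.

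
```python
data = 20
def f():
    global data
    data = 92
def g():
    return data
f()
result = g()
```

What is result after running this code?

Step 1: data = 20.
Step 2: f() sets global data = 92.
Step 3: g() reads global data = 92. result = 92

The answer is 92.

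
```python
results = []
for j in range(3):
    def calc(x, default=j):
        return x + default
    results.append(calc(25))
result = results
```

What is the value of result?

Step 1: Default argument default=j is evaluated at function definition time.
Step 2: Each iteration creates calc with default = current j value.
Step 3: calc(25) returns 25 + default. results = [25, 26, 27]

The answer is [25, 26, 27].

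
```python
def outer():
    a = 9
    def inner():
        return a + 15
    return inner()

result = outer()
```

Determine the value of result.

Step 1: outer() defines a = 9.
Step 2: inner() reads a = 9 from enclosing scope, returns 9 + 15 = 24.
Step 3: result = 24

The answer is 24.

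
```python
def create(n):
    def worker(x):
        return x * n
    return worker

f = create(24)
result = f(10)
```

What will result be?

Step 1: create(24) creates a closure capturing n = 24.
Step 2: f(10) computes 10 * 24 = 240.
Step 3: result = 240

The answer is 240.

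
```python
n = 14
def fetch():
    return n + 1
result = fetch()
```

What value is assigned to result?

Step 1: n = 14 is defined globally.
Step 2: fetch() looks up n from global scope = 14, then computes 14 + 1 = 15.
Step 3: result = 15

The answer is 15.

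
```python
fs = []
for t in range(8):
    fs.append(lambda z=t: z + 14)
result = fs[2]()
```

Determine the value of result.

Step 1: Default argument z=t captures t's value at definition time.
Step 2: fs[2] was defined when t = 2, so z defaults to 2.
Step 3: result = 2 + 14 = 16 (default arg fixes the late binding issue)

The answer is 16.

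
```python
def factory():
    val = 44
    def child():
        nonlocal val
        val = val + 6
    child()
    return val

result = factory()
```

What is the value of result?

Step 1: factory() sets val = 44.
Step 2: child() uses nonlocal to modify val in factory's scope: val = 44 + 6 = 50.
Step 3: factory() returns the modified val = 50

The answer is 50.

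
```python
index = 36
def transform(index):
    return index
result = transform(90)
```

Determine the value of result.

Step 1: Global index = 36.
Step 2: transform(90) takes parameter index = 90, which shadows the global.
Step 3: result = 90

The answer is 90.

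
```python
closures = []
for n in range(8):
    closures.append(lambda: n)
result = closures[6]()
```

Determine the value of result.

Step 1: The loop creates 8 lambdas, all referencing the same variable n.
Step 2: After the loop, n = 7 (final value).
Step 3: closures[6]() looks up n at call time and finds 7. This is the late binding gotcha. result = 7

The answer is 7.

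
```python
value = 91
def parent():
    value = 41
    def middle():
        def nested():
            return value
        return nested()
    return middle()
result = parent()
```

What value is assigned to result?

Step 1: parent() defines value = 41. middle() and nested() have no local value.
Step 2: nested() checks local (none), enclosing middle() (none), enclosing parent() and finds value = 41.
Step 3: result = 41

The answer is 41.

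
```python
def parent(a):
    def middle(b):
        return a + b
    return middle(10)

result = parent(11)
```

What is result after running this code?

Step 1: parent(11) passes a = 11.
Step 2: middle(10) has b = 10, reads a = 11 from enclosing.
Step 3: result = 11 + 10 = 21

The answer is 21.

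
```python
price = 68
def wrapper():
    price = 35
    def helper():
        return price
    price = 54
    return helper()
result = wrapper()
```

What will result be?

Step 1: wrapper() sets price = 35, then later price = 54.
Step 2: helper() is called after price is reassigned to 54. Closures capture variables by reference, not by value.
Step 3: result = 54

The answer is 54.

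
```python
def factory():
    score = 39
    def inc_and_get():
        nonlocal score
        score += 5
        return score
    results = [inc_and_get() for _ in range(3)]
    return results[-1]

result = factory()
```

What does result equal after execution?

Step 1: score = 39.
Step 2: Three calls to inc_and_get(), each adding 5.
Step 3: Last value = 39 + 5 * 3 = 54

The answer is 54.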